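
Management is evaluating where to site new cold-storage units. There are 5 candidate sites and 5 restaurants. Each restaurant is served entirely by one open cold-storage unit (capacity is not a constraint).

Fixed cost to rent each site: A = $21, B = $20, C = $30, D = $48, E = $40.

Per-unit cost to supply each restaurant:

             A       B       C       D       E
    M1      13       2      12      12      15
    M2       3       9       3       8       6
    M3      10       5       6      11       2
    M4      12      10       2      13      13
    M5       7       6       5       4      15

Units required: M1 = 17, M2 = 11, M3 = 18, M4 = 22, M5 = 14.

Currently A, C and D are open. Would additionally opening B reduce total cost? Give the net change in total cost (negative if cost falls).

Current service cost with {A, C, D}: 445.
Adding B: each restaurant re-picks its cheapest; new service cost 257, saving 188.
Extra fixed cost: 20. Net change = 20 − 188 = -168.
(Totals: 544 → 376.)

Yes — net change −168 (cost falls by 168).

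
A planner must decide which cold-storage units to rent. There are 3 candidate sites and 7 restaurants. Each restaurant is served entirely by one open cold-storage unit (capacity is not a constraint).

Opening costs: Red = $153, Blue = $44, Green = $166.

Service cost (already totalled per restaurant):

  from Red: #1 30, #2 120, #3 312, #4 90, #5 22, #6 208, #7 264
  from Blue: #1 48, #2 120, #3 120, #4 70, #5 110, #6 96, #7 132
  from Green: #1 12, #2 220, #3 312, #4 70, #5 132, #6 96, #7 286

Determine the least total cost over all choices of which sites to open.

For any fixed open set, each restaurant goes to its cheapest open site; total = fixed + service.
{Blue}: #1→Blue 48, #2→Blue 120, #3→Blue 120, #4→Blue 70, #5→Blue 110, #6→Blue 96, #7→Blue 132. Service 696; fixed 44; total 740.
{Red, Blue}: service 590 + fixed 197 = 787
{Blue, Green}: service 660 + fixed 210 = 870
{Red, Blue, Green}: service 572 + fixed 363 = 935
No other subset beats 740.

Minimum total cost: 740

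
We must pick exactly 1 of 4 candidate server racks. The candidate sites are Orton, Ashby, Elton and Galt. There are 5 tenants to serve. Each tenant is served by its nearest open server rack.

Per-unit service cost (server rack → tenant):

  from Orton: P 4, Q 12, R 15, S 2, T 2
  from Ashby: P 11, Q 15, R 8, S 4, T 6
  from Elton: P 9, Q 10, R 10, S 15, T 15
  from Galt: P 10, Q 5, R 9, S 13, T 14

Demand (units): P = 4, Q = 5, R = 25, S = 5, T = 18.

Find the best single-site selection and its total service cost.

With exactly 1 open, each tenant uses its cheapest among the chosen.
{Ashby}: P→Ashby 11·4=44, Q→Ashby 15·5=75, R→Ashby 8·25=200, S→Ashby 4·5=20, T→Ashby 6·18=108. Service cost 447.
{Orton}: service cost 497
{Galt}: service cost 607
Among all 4 size-1 choices, {Ashby} is lowest.

Choose Ashby only; total service cost 447.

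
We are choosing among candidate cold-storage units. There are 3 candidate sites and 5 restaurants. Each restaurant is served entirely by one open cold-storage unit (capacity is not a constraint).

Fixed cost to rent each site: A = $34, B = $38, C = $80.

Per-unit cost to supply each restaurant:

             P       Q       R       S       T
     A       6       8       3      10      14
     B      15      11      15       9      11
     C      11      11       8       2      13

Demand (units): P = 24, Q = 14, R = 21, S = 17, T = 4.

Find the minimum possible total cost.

For any fixed open set, each restaurant goes to its cheapest open site; total = fixed + service.
{A, C}: P→A 6·24=144, Q→A 8·14=112, R→A 3·21=63, S→C 2·17=34, T→C 13·4=52. Service 405; fixed 114; total 519.
{A, B, C}: service 397 + fixed 152 = 549
{A}: P→A 6·24=144, Q→A 8·14=112, R→A 3·21=63, S→A 10·17=170, T→A 14·4=56. Service 545; fixed 34; total 579.
No other subset beats 519.

Minimum total cost: 519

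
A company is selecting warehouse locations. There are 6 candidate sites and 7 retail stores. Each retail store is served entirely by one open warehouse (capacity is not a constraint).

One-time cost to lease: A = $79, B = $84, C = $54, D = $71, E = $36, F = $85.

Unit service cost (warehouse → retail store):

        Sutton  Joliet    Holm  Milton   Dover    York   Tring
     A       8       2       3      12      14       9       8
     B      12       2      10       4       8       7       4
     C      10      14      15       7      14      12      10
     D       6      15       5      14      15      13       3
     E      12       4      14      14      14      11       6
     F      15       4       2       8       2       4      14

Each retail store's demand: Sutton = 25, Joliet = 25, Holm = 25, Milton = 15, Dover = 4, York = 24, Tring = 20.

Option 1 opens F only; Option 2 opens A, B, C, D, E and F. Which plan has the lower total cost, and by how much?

Option 2 is cheaper by 231.

Option 1: {F}: Sutton→F 15·25=375, Joliet→F 4·25=100, Holm→F 2·25=50, Milton→F 8·15=120, Dover→F 2·4=8, York→F 4·24=96, Tring→F 14·20=280. Service 1029; fixed 85; total 1114.
Option 2: {A, B, C, D, E, F}: Sutton→D 6·25=150, Joliet→A 2·25=50, Holm→F 2·25=50, Milton→B 4·15=60, Dover→F 2·4=8, York→F 4·24=96, Tring→D 3·20=60. Service 474; fixed 409; total 883.
Difference: |1114 − 883| = 231.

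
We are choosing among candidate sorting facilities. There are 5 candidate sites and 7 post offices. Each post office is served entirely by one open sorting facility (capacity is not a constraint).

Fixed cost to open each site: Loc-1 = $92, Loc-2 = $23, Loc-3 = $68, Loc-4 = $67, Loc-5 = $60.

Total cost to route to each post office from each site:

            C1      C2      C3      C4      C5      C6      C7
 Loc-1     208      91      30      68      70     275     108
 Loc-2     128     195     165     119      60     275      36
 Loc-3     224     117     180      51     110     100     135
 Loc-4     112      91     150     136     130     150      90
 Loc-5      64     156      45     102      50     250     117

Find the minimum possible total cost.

For any fixed open set, each post office goes to its cheapest open site; total = fixed + service.
{Loc-2, Loc-3, Loc-5}: C1→Loc-5 64, C2→Loc-3 117, C3→Loc-5 45, C4→Loc-3 51, C5→Loc-5 50, C6→Loc-3 100, C7→Loc-2 36. Service 463; fixed 151; total 614.
{Loc-2, Loc-3, Loc-4, Loc-5}: service 437 + fixed 218 = 655
{Loc-1, Loc-2, Loc-3, Loc-5}: service 422 + fixed 243 = 665
{Loc-1, Loc-2, Loc-3, Loc-4, Loc-5}: C1→Loc-5 64, C2→Loc-1 91, C3→Loc-1 30, C4→Loc-3 51, C5→Loc-5 50, C6→Loc-3 100, C7→Loc-2 36. Service 422; fixed 310; total 732.
No other subset beats 614.

Minimum total cost: 614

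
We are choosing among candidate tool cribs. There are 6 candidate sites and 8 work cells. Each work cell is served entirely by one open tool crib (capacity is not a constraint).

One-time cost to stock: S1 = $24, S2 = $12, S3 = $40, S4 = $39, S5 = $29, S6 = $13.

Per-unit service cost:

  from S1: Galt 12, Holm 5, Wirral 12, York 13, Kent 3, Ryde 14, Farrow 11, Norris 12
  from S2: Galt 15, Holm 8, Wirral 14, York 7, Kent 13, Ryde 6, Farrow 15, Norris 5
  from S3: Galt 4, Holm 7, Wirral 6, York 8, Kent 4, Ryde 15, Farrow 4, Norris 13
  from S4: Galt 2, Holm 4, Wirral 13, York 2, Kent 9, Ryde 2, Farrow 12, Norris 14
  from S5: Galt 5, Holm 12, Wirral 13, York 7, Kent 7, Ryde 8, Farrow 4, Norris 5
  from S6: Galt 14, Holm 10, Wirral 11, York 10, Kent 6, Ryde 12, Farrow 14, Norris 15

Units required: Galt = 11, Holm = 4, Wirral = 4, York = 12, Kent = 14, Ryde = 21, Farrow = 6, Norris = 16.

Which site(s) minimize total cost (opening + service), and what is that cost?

For any fixed open set, each work cell goes to its cheapest open site; total = fixed + service.
{S2, S3, S4}: Galt→S4 2·11=22, Holm→S4 4·4=16, Wirral→S3 6·4=24, York→S4 2·12=24, Kent→S3 4·14=56, Ryde→S4 2·21=42, Farrow→S3 4·6=24, Norris→S2 5·16=80. Service 288; fixed 91; total 379.
{S1, S2, S3, S4}: service 274 + fixed 115 = 389
{S1, S4, S5}: service 298 + fixed 92 = 390
{S1, S2, S3, S4, S5, S6}: Galt→S4 2·11=22, Holm→S4 4·4=16, Wirral→S3 6·4=24, York→S4 2·12=24, Kent→S1 3·14=42, Ryde→S4 2·21=42, Farrow→S3 4·6=24, Norris→S2 5·16=80. Service 274; fixed 157; total 431.
No other subset beats 379.

Open S2, S3 and S4; minimum total cost 379.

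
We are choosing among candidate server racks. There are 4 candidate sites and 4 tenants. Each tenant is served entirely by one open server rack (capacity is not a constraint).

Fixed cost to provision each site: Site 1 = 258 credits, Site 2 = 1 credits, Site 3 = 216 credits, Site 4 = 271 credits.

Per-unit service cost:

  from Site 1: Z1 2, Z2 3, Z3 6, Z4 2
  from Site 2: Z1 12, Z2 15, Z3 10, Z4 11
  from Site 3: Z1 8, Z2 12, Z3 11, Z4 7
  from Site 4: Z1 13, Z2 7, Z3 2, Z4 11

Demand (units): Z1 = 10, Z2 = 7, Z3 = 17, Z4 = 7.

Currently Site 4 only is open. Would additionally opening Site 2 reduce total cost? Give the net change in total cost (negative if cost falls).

Yes — net change −9 (cost falls by 9).

Current service cost with {Site 4}: 290.
Adding Site 2: each tenant re-picks its cheapest; new service cost 280, saving 10.
Extra fixed cost: 1. Net change = 1 − 10 = -9.
(Totals: 561 → 552.)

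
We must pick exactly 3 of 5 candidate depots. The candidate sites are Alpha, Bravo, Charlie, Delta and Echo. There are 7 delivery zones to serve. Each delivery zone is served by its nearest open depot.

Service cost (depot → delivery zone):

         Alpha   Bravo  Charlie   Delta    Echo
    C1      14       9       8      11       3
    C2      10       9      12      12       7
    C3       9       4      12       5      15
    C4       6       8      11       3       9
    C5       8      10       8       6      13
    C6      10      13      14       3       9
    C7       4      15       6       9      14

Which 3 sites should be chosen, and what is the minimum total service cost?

Choose Alpha, Delta and Echo; total service cost 31.

With exactly 3 open, each delivery zone uses its cheapest among the chosen.
{Alpha, Delta, Echo}: C1→Echo 3, C2→Echo 7, C3→Delta 5, C4→Delta 3, C5→Delta 6, C6→Delta 3, C7→Alpha 4. Service cost 31.
{Charlie, Delta, Echo}: service cost 33
{Bravo, Delta, Echo}: service cost 35
Among all 10 size-3 choices, {Alpha, Delta, Echo} is lowest.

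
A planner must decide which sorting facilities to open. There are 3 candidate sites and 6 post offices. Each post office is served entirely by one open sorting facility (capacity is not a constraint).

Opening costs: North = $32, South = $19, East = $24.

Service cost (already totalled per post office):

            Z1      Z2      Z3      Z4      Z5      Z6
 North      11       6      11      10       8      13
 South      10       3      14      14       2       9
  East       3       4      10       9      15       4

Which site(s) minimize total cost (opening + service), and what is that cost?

For any fixed open set, each post office goes to its cheapest open site; total = fixed + service.
{East}: Z1→East 3, Z2→East 4, Z3→East 10, Z4→East 9, Z5→East 15, Z6→East 4. Service 45; fixed 24; total 69.
{South}: service 52 + fixed 19 = 71
{South, East}: Z1→East 3, Z2→South 3, Z3→East 10, Z4→East 9, Z5→South 2, Z6→East 4. Service 31; fixed 43; total 74.
{North, South, East}: service 31 + fixed 75 = 106
No other subset beats 69.

Open East only; minimum total cost 69.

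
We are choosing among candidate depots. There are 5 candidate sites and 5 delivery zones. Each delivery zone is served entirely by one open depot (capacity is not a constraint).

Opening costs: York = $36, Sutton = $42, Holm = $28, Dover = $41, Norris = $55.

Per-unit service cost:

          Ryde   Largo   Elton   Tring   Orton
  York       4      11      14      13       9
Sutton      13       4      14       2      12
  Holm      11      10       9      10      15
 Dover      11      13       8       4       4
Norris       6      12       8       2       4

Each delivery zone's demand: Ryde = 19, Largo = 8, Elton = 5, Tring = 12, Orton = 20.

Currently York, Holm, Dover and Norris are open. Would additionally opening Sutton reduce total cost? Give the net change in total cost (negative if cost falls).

Yes — net change −6 (cost falls by 6).

Current service cost with {York, Holm, Dover, Norris}: 300.
Adding Sutton: each delivery zone re-picks its cheapest; new service cost 252, saving 48.
Extra fixed cost: 42. Net change = 42 − 48 = -6.
(Totals: 460 → 454.)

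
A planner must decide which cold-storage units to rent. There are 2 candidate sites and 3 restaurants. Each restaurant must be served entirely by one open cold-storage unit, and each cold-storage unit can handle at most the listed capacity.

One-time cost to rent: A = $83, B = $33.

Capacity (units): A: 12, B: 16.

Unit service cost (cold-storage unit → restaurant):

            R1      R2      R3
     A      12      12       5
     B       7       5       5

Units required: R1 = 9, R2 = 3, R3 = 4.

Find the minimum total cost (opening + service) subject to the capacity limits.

Open {B}: R1→B 7·9=63, R2→B 5·3=15, R3→B 5·4=20.
Loads: B carries 16/16. Service 98; fixed 33; total 131.
Next best feasible plan costs 214.

Minimum total cost: 131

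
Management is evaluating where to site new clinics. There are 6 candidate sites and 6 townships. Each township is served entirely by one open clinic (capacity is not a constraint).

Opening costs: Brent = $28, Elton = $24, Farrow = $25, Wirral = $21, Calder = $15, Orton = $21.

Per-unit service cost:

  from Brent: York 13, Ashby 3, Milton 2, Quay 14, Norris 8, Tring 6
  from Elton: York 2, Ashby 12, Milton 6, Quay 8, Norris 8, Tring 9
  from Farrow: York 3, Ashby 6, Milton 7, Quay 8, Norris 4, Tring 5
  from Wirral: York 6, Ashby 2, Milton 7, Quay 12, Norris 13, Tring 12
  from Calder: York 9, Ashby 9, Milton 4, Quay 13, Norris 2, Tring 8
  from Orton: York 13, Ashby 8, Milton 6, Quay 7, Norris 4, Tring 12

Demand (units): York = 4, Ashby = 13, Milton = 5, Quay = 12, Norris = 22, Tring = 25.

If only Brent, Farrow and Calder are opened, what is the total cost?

Each township is assigned to its cheapest site among the open ones.
{Brent, Farrow, Calder}: York→Farrow 3·4=12, Ashby→Brent 3·13=39, Milton→Brent 2·5=10, Quay→Farrow 8·12=96, Norris→Calder 2·22=44, Tring→Farrow 5·25=125. Service 326; fixed 68; total 394.

Total cost: 394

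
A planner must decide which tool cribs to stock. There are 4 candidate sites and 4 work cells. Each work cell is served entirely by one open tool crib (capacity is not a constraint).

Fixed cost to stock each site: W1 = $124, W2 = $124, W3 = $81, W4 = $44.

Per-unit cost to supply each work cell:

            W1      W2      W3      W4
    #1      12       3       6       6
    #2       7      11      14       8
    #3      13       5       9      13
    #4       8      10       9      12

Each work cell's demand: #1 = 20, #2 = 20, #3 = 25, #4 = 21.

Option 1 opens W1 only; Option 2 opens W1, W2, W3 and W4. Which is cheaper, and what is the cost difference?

Option 2 is cheaper by 131.

Option 1: {W1}: #1→W1 12·20=240, #2→W1 7·20=140, #3→W1 13·25=325, #4→W1 8·21=168. Service 873; fixed 124; total 997.
Option 2: {W1, W2, W3, W4}: #1→W2 3·20=60, #2→W1 7·20=140, #3→W2 5·25=125, #4→W1 8·21=168. Service 493; fixed 373; total 866.
Difference: |997 − 866| = 131.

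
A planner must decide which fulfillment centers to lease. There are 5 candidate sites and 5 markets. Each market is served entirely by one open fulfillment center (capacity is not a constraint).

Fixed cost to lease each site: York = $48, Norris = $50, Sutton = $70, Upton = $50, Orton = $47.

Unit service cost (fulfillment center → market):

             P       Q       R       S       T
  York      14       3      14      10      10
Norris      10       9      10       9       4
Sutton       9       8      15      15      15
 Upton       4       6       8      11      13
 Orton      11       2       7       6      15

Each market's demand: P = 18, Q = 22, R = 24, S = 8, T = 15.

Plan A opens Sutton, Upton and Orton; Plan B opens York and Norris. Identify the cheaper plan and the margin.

Plan A is cheaper by 22.

Plan A: {Sutton, Upton, Orton}: P→Upton 4·18=72, Q→Orton 2·22=44, R→Orton 7·24=168, S→Orton 6·8=48, T→Upton 13·15=195. Service 527; fixed 167; total 694.
Plan B: {York, Norris}: P→Norris 10·18=180, Q→York 3·22=66, R→Norris 10·24=240, S→Norris 9·8=72, T→Norris 4·15=60. Service 618; fixed 98; total 716.
Difference: |694 − 716| = 22.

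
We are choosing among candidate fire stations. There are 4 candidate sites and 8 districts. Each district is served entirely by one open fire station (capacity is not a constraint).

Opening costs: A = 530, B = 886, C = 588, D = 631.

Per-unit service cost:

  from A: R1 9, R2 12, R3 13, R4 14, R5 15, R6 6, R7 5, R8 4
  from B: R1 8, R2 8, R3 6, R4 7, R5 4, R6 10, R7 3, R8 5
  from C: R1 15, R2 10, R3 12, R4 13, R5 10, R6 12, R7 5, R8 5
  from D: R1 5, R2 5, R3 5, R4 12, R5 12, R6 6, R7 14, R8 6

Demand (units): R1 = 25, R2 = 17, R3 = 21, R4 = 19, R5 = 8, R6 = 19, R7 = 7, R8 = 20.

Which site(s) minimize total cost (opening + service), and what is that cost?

Open D only; minimum total cost 1602.

For any fixed open set, each district goes to its cheapest open site; total = fixed + service.
{D}: R1→D 5·25=125, R2→D 5·17=85, R3→D 5·21=105, R4→D 12·19=228, R5→D 12·8=96, R6→D 6·19=114, R7→D 14·7=98, R8→D 6·20=120. Service 971; fixed 631; total 1602.
{B}: R1→B 8·25=200, R2→B 8·17=136, R3→B 6·21=126, R4→B 7·19=133, R5→B 4·8=32, R6→B 10·19=190, R7→B 3·7=21, R8→B 5·20=100. Service 938; fixed 886; total 1824.
{A}: service 1317 + fixed 530 = 1847
{A, B, C, D}: service 695 + fixed 2635 = 3330
No other subset beats 1602.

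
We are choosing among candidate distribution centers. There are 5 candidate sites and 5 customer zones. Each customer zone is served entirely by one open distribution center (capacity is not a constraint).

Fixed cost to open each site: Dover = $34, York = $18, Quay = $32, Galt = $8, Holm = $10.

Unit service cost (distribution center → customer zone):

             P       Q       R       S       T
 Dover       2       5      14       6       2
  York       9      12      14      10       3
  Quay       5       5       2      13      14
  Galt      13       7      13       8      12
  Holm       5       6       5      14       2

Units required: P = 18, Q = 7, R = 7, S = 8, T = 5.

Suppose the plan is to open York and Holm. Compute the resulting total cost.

Each customer zone is assigned to its cheapest site among the open ones.
{York, Holm}: P→Holm 5·18=90, Q→Holm 6·7=42, R→Holm 5·7=35, S→York 10·8=80, T→Holm 2·5=10. Service 257; fixed 28; total 285.

Total cost: 285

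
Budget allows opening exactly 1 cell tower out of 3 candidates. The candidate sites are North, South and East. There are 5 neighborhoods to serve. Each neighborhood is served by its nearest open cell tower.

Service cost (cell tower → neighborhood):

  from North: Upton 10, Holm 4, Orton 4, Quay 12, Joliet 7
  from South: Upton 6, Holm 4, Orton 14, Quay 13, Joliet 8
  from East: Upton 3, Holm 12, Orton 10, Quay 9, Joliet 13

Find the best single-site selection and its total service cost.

Choose North only; total service cost 37.

With exactly 1 open, each neighborhood uses its cheapest among the chosen.
{North}: Upton→North 10, Holm→North 4, Orton→North 4, Quay→North 12, Joliet→North 7. Service cost 37.
{South}: service cost 45
{East}: service cost 47
Among all 3 size-1 choices, {North} is lowest.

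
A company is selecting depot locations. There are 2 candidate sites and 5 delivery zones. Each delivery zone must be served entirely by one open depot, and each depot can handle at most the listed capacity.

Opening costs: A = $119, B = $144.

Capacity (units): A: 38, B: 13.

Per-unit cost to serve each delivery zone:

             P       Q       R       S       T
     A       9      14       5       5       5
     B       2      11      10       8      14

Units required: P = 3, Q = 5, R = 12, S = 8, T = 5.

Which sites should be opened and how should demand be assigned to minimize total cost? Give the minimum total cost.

Minimum total cost: 341

Open {A}: P→A 9·3=27, Q→A 14·5=70, R→A 5·12=60, S→A 5·8=40, T→A 5·5=25.
Loads: A carries 33/38. Service 222; fixed 119; total 341.
Next best feasible plan costs 449.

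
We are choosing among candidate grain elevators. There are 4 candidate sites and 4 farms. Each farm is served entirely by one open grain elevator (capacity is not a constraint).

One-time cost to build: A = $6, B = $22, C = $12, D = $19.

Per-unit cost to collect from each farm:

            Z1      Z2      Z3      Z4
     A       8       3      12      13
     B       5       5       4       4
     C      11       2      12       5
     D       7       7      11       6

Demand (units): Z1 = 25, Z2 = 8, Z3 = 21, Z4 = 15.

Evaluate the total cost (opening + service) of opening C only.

Each farm is assigned to its cheapest site among the open ones.
{C}: Z1→C 11·25=275, Z2→C 2·8=16, Z3→C 12·21=252, Z4→C 5·15=75. Service 618; fixed 12; total 630.

Total cost: 630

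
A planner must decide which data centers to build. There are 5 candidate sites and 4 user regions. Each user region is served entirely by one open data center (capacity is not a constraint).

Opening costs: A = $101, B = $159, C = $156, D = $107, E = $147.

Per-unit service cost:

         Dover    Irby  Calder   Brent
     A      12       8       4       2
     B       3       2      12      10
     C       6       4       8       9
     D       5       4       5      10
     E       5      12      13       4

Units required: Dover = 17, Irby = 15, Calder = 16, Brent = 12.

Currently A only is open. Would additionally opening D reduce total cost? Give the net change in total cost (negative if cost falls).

Yes — net change −72 (cost falls by 72).

Current service cost with {A}: 412.
Adding D: each user region re-picks its cheapest; new service cost 233, saving 179.
Extra fixed cost: 107. Net change = 107 − 179 = -72.
(Totals: 513 → 441.)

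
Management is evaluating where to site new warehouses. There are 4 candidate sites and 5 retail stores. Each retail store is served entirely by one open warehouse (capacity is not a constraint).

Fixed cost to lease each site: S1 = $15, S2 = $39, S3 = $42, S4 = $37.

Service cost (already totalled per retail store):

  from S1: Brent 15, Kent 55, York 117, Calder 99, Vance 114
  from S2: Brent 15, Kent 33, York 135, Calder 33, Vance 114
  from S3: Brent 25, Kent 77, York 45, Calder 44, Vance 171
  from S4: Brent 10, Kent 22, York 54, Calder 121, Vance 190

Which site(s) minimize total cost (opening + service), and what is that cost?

For any fixed open set, each retail store goes to its cheapest open site; total = fixed + service.
{S2, S4}: Brent→S4 10, Kent→S4 22, York→S4 54, Calder→S2 33, Vance→S2 114. Service 233; fixed 76; total 309.
{S2, S3}: Brent→S2 15, Kent→S2 33, York→S3 45, Calder→S2 33, Vance→S2 114. Service 240; fixed 81; total 321.
{S1, S2, S4}: service 233 + fixed 91 = 324
{S1, S2, S3, S4}: service 224 + fixed 133 = 357
No other subset beats 309.

Open S2 and S4; minimum total cost 309.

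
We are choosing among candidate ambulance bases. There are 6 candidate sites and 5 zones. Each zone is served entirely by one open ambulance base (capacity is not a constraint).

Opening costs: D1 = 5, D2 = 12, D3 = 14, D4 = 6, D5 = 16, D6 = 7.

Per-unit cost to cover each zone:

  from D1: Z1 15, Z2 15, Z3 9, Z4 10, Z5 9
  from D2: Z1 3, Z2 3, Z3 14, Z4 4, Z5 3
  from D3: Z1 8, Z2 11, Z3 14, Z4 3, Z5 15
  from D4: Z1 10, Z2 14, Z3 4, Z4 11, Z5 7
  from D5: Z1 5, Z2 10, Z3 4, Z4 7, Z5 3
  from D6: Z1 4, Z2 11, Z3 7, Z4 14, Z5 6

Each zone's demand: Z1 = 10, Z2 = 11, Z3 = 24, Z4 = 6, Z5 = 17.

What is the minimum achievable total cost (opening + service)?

Minimum total cost: 252

For any fixed open set, each zone goes to its cheapest open site; total = fixed + service.
{D2, D4}: Z1→D2 3·10=30, Z2→D2 3·11=33, Z3→D4 4·24=96, Z4→D2 4·6=24, Z5→D2 3·17=51. Service 234; fixed 18; total 252.
{D1, D2, D4}: service 234 + fixed 23 = 257
{D2, D4, D6}: Z1→D2 3·10=30, Z2→D2 3·11=33, Z3→D4 4·24=96, Z4→D2 4·6=24, Z5→D2 3·17=51. Service 234; fixed 25; total 259.
{D1, D2, D3, D4, D5, D6}: Z1→D2 3·10=30, Z2→D2 3·11=33, Z3→D4 4·24=96, Z4→D3 3·6=18, Z5→D2 3·17=51. Service 228; fixed 60; total 288.
No other subset beats 252.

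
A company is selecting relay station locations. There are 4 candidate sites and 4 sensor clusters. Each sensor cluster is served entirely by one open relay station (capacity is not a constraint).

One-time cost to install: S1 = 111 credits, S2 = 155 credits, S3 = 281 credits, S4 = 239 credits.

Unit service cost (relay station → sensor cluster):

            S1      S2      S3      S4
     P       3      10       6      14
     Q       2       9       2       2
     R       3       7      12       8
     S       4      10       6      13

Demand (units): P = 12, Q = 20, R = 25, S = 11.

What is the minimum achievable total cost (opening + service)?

For any fixed open set, each sensor cluster goes to its cheapest open site; total = fixed + service.
{S1}: P→S1 3·12=36, Q→S1 2·20=40, R→S1 3·25=75, S→S1 4·11=44. Service 195; fixed 111; total 306.
{S1, S2}: service 195 + fixed 266 = 461
{S1, S4}: service 195 + fixed 350 = 545
{S1, S2, S3, S4}: service 195 + fixed 786 = 981
(All 15 nonempty subsets were checked; S1 only is lowest.)

Minimum total cost: 306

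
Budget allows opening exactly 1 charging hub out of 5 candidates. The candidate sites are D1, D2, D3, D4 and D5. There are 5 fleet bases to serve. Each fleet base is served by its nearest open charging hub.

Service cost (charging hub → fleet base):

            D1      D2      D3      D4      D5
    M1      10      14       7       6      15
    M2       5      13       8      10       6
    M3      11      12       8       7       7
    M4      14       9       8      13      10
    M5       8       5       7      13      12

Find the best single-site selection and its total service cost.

Choose D3 only; total service cost 38.

With exactly 1 open, each fleet base uses its cheapest among the chosen.
{D3}: M1→D3 7, M2→D3 8, M3→D3 8, M4→D3 8, M5→D3 7. Service cost 38.
{D1}: service cost 48
{D4}: service cost 49
Among all 5 size-1 choices, {D3} is lowest.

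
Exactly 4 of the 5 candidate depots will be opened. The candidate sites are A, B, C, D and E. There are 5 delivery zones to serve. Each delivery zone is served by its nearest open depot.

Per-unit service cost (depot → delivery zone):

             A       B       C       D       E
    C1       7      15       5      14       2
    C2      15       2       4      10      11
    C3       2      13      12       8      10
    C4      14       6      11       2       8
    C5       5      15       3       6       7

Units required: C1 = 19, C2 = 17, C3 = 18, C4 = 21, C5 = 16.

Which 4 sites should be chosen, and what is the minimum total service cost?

With exactly 4 open, each delivery zone uses its cheapest among the chosen.
{A, B, D, E}: C1→E 2·19=38, C2→B 2·17=34, C3→A 2·18=36, C4→D 2·21=42, C5→A 5·16=80. Service cost 230.
{A, C, D, E}: service cost 232
{A, B, C, D}: service cost 255
Among all 5 size-4 choices, {A, B, D, E} is lowest.

Choose A, B, D and E; total service cost 230.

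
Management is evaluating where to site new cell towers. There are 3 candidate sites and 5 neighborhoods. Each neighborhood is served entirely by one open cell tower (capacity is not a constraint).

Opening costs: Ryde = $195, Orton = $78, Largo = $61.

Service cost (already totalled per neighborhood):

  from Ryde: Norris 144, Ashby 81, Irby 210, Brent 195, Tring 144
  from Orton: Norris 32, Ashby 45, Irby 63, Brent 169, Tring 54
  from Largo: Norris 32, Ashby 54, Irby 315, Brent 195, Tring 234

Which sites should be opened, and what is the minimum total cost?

For any fixed open set, each neighborhood goes to its cheapest open site; total = fixed + service.
{Orton}: Norris→Orton 32, Ashby→Orton 45, Irby→Orton 63, Brent→Orton 169, Tring→Orton 54. Service 363; fixed 78; total 441.
{Orton, Largo}: service 363 + fixed 139 = 502
{Ryde, Orton}: service 363 + fixed 273 = 636
{Ryde, Orton, Largo}: Norris→Orton 32, Ashby→Orton 45, Irby→Orton 63, Brent→Orton 169, Tring→Orton 54. Service 363; fixed 334; total 697.
No other subset beats 441.

Open Orton only; minimum total cost 441.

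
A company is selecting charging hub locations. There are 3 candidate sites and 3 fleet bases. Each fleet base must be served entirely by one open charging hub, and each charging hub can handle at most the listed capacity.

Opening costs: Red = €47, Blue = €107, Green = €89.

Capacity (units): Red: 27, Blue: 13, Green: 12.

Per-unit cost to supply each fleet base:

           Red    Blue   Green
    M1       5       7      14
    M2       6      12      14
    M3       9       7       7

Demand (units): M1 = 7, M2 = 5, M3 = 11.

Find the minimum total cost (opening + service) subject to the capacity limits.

Minimum total cost: 211

Open {Red}: M1→Red 5·7=35, M2→Red 6·5=30, M3→Red 9·11=99.
Loads: Red carries 23/27. Service 164; fixed 47; total 211.
Next best feasible plan costs 278.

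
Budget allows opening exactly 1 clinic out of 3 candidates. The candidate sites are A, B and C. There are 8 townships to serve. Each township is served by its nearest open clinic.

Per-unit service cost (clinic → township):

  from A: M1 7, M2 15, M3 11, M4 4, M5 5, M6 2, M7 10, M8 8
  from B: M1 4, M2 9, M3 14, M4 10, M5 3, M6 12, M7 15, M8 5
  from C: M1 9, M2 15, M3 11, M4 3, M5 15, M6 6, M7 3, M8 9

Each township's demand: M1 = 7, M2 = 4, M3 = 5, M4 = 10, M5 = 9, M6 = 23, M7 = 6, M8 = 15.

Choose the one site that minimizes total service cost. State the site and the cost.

Choose A only; total service cost 475.

With exactly 1 open, each township uses its cheapest among the chosen.
{A}: M1→A 7·7=49, M2→A 15·4=60, M3→A 11·5=55, M4→A 4·10=40, M5→A 5·9=45, M6→A 2·23=46, M7→A 10·6=60, M8→A 8·15=120. Service cost 475.
{C}: service cost 634
{B}: service cost 702
Among all 3 size-1 choices, {A} is lowest.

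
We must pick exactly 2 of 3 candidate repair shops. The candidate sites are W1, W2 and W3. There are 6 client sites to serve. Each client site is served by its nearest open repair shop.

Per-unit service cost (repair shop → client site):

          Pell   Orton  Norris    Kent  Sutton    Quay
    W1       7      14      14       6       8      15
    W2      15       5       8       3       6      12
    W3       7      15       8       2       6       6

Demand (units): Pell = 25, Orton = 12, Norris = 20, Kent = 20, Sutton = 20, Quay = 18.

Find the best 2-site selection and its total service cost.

Choose W2 and W3; total service cost 663.

With exactly 2 open, each client site uses its cheapest among the chosen.
{W2, W3}: Pell→W3 7·25=175, Orton→W2 5·12=60, Norris→W2 8·20=160, Kent→W3 2·20=40, Sutton→W2 6·20=120, Quay→W3 6·18=108. Service cost 663.
{W1, W3}: service cost 771
{W1, W2}: service cost 791
Among all 3 size-2 choices, {W2, W3} is lowest.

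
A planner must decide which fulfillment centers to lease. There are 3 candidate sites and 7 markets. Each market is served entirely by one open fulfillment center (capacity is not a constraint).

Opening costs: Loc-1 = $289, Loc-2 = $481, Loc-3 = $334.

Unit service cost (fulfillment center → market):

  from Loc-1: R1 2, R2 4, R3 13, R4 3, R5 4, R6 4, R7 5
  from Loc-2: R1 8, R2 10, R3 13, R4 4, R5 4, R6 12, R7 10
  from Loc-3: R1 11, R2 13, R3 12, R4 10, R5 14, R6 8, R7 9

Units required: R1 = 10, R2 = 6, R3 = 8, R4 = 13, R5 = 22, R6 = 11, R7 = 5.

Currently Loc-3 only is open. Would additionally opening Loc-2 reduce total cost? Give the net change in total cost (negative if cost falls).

No — net change +135 (cost rises by 135).

Current service cost with {Loc-3}: 855.
Adding Loc-2: each market re-picks its cheapest; new service cost 509, saving 346.
Extra fixed cost: 481. Net change = 481 − 346 = 135.
(Totals: 1189 → 1324.)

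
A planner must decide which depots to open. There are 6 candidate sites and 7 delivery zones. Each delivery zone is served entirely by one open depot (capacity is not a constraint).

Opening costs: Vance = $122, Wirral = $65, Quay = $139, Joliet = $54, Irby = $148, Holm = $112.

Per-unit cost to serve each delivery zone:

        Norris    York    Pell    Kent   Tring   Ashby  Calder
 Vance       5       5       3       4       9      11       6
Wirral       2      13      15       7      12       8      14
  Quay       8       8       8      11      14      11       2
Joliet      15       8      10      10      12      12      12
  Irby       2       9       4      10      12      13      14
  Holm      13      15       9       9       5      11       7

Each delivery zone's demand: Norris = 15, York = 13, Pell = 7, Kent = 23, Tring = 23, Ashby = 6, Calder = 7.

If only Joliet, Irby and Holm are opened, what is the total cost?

Total cost: 913

Each delivery zone is assigned to its cheapest site among the open ones.
{Joliet, Irby, Holm}: Norris→Irby 2·15=30, York→Joliet 8·13=104, Pell→Irby 4·7=28, Kent→Holm 9·23=207, Tring→Holm 5·23=115, Ashby→Holm 11·6=66, Calder→Holm 7·7=49. Service 599; fixed 314; total 913.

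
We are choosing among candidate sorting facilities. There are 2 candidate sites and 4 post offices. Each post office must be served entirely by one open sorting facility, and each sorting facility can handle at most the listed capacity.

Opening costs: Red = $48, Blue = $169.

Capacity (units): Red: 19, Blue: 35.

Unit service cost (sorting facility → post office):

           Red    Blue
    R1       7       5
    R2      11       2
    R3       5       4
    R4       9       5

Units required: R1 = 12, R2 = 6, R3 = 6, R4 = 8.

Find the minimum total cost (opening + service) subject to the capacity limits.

Minimum total cost: 305

Open {Blue}: R1→Blue 5·12=60, R2→Blue 2·6=12, R3→Blue 4·6=24, R4→Blue 5·8=40.
Loads: Blue carries 32/35. Service 136; fixed 169; total 305.
Next best feasible plan costs 353.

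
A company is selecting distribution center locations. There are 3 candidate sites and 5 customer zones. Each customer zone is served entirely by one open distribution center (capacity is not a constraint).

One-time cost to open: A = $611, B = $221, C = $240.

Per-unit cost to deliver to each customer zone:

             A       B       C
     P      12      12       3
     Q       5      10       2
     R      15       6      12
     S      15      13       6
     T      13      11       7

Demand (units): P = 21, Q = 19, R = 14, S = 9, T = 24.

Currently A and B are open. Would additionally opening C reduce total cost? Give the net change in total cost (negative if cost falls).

Current service cost with {A, B}: 812.
Adding C: each customer zone re-picks its cheapest; new service cost 407, saving 405.
Extra fixed cost: 240. Net change = 240 − 405 = -165.
(Totals: 1644 → 1479.)

Yes — net change −165 (cost falls by 165).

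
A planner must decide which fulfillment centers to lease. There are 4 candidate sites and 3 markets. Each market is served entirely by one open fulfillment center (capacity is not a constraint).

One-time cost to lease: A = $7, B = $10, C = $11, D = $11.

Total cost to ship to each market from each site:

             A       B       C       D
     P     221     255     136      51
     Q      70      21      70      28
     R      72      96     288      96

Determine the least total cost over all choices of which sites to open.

For any fixed open set, each market goes to its cheapest open site; total = fixed + service.
{A, D}: P→D 51, Q→D 28, R→A 72. Service 151; fixed 18; total 169.
{A, B, D}: service 144 + fixed 28 = 172
{A, C, D}: service 151 + fixed 29 = 180
{A, B, C, D}: P→D 51, Q→B 21, R→A 72. Service 144; fixed 39; total 183.
No other subset beats 169.

Minimum total cost: 169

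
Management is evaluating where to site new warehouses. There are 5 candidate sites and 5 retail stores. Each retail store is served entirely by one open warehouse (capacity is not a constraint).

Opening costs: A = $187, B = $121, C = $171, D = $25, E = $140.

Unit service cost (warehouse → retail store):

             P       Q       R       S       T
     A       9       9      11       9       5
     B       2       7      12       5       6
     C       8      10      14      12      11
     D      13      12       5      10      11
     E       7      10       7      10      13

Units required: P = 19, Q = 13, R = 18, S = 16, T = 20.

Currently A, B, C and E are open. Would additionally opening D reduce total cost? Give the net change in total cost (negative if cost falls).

Current service cost with {A, B, C, E}: 435.
Adding D: each retail store re-picks its cheapest; new service cost 399, saving 36.
Extra fixed cost: 25. Net change = 25 − 36 = -11.
(Totals: 1054 → 1043.)

Yes — net change −11 (cost falls by 11).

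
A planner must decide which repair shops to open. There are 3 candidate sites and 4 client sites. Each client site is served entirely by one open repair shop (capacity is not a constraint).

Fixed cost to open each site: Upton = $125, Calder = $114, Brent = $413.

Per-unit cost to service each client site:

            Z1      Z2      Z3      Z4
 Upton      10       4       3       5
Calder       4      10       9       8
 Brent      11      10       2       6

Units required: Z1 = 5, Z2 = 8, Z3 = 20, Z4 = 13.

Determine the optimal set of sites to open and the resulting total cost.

For any fixed open set, each client site goes to its cheapest open site; total = fixed + service.
{Upton}: Z1→Upton 10·5=50, Z2→Upton 4·8=32, Z3→Upton 3·20=60, Z4→Upton 5·13=65. Service 207; fixed 125; total 332.
{Upton, Calder}: Z1→Calder 4·5=20, Z2→Upton 4·8=32, Z3→Upton 3·20=60, Z4→Upton 5·13=65. Service 177; fixed 239; total 416.
{Calder}: service 384 + fixed 114 = 498
{Upton, Calder, Brent}: service 157 + fixed 652 = 809
No other subset beats 332.

Open Upton only; minimum total cost 332.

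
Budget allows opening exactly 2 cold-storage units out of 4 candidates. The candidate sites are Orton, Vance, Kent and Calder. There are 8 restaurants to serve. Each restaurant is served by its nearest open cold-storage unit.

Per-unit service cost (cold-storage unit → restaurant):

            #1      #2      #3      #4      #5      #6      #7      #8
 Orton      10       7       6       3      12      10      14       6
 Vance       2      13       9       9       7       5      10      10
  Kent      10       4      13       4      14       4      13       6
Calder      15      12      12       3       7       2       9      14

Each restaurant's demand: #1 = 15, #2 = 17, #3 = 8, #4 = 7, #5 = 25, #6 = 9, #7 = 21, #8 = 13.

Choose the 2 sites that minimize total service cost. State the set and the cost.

With exactly 2 open, each restaurant uses its cheapest among the chosen.
{Vance, Kent}: #1→Vance 2·15=30, #2→Kent 4·17=68, #3→Vance 9·8=72, #4→Kent 4·7=28, #5→Vance 7·25=175, #6→Kent 4·9=36, #7→Vance 10·21=210, #8→Kent 6·13=78. Service cost 697.
{Orton, Vance}: service cost 726
{Kent, Calder}: service cost 795
Among all 6 size-2 choices, {Vance, Kent} is lowest.

Choose Vance and Kent; total service cost 697.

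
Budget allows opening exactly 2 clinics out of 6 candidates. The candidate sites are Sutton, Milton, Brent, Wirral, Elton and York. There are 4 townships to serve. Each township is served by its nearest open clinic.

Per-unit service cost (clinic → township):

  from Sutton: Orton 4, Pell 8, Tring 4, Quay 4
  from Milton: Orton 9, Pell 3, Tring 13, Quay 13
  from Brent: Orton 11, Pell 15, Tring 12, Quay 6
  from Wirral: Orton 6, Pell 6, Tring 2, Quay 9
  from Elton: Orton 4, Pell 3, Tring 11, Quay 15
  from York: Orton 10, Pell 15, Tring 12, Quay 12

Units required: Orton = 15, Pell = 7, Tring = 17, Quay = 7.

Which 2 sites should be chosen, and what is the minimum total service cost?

With exactly 2 open, each township uses its cheapest among the chosen.
{Sutton, Wirral}: Orton→Sutton 4·15=60, Pell→Wirral 6·7=42, Tring→Wirral 2·17=34, Quay→Sutton 4·7=28. Service cost 164.
{Sutton, Milton}: service cost 177
{Sutton, Elton}: service cost 177
Among all 15 size-2 choices, {Sutton, Wirral} is lowest.

Choose Sutton and Wirral; total service cost 164.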